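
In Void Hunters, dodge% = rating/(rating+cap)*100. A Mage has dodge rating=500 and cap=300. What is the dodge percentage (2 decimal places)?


dodge% = 500 / (500 + 300) * 100
= 500 / 800 * 100
= 0.625 * 100
= 62.50%

62.50%


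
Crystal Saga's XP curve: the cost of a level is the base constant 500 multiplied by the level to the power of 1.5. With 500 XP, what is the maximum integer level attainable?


XP = 500 * level^1.5, so level = (XP / 500)^(1/1.5)
= (500 / 500)^(1/1.5)
= 1.0^0.6667
= 1.0
Floor: level = 1

level 1


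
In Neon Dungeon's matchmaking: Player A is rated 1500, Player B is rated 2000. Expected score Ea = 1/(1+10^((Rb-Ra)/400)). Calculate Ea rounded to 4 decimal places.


Elo expected score: Ea = 1/(1 + 10^((Rb-Ra)/400))
Rb - Ra = 2000 - 1500 = 500
(Rb-Ra)/400 = 500/400 = 1.25
10^1.25 = 17.782794
Ea = 1/(1 + 17.782794) = 1/18.782794 = 0.0532

0.0532


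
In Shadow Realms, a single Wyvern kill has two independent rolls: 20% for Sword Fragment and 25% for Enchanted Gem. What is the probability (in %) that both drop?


For independent events, P(both) = P(A) * P(B)
= 20% * 25%
= 500 / 100 %
= 5.0%

5.0%


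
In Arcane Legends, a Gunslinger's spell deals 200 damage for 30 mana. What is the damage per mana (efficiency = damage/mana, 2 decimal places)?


Efficiency = damage / mana
= 200 / 30
= 6.67

6.67 dmg/mana


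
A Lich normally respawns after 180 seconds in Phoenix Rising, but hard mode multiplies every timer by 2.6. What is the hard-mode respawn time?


Respawn time = base * multiplier
= 180 * 2.6
= 468.0 seconds

468.0 seconds


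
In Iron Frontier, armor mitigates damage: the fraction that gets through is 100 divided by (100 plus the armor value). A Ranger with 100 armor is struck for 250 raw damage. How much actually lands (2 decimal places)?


actual = 250 * 100 / (100 + 100)
= 250 * 100 / 200
= 25000 / 200
= 125.00

125.00 damage


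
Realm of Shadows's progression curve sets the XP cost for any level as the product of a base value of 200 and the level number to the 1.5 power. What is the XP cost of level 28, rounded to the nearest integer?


XP = 200 * level^1.5
Substitute level = 28:
XP = 200 * 28^1.5
= 200 * 148.1621
= 29632

29632 XP


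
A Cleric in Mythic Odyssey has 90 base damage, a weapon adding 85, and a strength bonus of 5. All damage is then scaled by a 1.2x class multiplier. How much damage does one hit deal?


Sum base + weapon + str = 90 + 85 + 5 = 180
Multiply by 1.2:
180 * 1.2 = 216.0

216.0 damage


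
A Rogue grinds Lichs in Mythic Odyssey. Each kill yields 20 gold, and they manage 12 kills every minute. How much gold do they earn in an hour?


Gold per minute = 20 * 12 = 240
Gold per hour = 240 * 60 = 14400

14400 gold/hour


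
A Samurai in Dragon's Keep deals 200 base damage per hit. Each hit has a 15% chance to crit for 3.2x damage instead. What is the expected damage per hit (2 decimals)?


E[dmg] = base * (1 + crit_chance * (crit_mult - 1))
cc as decimal = 15/100 = 0.15
cm - 1 = 3.2 - 1 = 2.2
Bonus factor = 0.15 * 2.2 = 0.33
Total multiplier = 1 + 0.33 = 1.33
Expected damage = 200 * 1.33 = 266.00

266.00 damage


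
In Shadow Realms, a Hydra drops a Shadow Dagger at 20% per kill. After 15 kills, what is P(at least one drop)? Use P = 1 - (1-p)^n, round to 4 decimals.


P(at least one) = 1 - P(none) = 1 - (1-p)^n
p = 20/100 = 0.2
1 - p = 0.8
(1 - p)^15 = 0.8^15 = 0.035184
P(at least one) = 1 - 0.035184 = 0.9648

0.9648


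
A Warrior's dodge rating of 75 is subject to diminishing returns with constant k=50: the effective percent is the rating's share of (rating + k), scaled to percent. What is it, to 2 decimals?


effective% = rating / (rating + k) * 100
= 75 / (75 + 50) * 100
= 75 / 125 * 100
= 0.6 * 100
= 60.00%

60.00%


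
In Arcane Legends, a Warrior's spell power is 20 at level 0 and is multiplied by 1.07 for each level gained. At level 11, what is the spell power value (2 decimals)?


value = base * growth^level
= 20 * 1.07^11
= 20 * 2.104852
= 42.10

42.10 spell power


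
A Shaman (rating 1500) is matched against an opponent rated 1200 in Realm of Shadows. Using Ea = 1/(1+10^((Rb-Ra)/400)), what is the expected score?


Elo expected score: Ea = 1/(1 + 10^((Rb-Ra)/400))
Rb - Ra = 1200 - 1500 = -300
(Rb-Ra)/400 = -300/400 = -0.75
10^-0.75 = 0.177828
Ea = 1/(1 + 0.177828) = 1/1.177828 = 0.8490

0.8490


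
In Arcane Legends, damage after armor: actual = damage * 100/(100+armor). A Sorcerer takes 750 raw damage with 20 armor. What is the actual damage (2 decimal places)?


actual = 750 * 100 / (100 + 20)
= 750 * 100 / 120
= 75000 / 120
= 625.00

625.00 damage


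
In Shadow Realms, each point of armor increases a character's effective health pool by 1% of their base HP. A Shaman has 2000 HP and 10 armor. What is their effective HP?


EHP = 2000 * (1 + 10/100)
= 2000 * (1 + 0.1)
= 2000 * 1.1
= 2200.0

2200.0 EHP


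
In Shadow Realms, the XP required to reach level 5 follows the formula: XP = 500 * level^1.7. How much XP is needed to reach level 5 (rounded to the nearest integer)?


XP = 500 * level^1.7
Substitute level = 5:
XP = 500 * 5^1.7
= 500 * 15.4258
= 7713

7713 XP


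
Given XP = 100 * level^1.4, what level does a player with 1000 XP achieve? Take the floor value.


XP = 100 * level^1.4, so level = (XP / 100)^(1/1.4)
= (1000 / 100)^(1/1.4)
= 10.0^0.7143
= 5.1795
Floor: level = 5

level 5


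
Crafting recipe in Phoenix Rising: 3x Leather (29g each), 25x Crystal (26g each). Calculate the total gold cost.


Cost breakdown:
  Leather: 3 * 29 = 87
  Crystal: 25 * 26 = 650
Total = 87 + 650 = 737

737 gold


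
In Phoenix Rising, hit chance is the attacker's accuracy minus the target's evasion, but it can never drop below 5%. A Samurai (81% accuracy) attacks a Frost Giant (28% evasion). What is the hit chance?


accuracy - evasion = 81 - 28 = 53
Apply floor: max(53, 5) = 53
Hit chance = 53%

53%


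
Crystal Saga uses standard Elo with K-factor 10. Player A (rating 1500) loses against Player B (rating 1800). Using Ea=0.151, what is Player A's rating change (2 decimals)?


Elo update: delta = K * (S - Ea), where S = 0 (loses)
S - Ea = 0 - 0.151 = -0.151
Rating change = 10 * -0.151
= -1.51

-1.51 rating points


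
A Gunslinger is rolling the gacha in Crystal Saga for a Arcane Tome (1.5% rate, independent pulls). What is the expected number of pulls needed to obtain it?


Expected pulls for a geometric distribution = 1/p = 100 / rate%
= 100 / 1.5
= 66.67

66.67 pulls


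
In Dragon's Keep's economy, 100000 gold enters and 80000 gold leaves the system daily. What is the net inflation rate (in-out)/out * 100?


Net gold = 100000 - 80000 = 20000
Inflation rate = net / sunk * 100 = 20000 / 80000 * 100
= 0.25 * 100
= 25.00%

25.00%


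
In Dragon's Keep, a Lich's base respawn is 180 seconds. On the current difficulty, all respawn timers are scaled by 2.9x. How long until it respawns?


Respawn time = base * multiplier
= 180 * 2.9
= 522.0 seconds

522.0 seconds


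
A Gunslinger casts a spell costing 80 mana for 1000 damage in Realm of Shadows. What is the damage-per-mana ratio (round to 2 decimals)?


Efficiency = damage / mana
= 1000 / 80
= 12.50

12.50 dmg/mana


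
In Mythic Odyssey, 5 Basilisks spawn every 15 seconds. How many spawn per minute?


Spawns per minute = count * (60 / interval)
= 5 * (60 / 15)
= 5 * 4.0
= 20.0

20.0 per minute


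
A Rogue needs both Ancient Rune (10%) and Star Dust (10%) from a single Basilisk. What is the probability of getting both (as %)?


For independent events, P(both) = P(A) * P(B)
= 10% * 10%
= 100 / 100 %
= 1.0%

1.0%


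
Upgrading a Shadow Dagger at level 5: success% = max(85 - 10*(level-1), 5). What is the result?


raw_rate = 85 - 10 * (5 - 1)
= 85 - 10 * 4
= 85 - 40
= 45
Apply floor: max(45, 5) = 45%

45%


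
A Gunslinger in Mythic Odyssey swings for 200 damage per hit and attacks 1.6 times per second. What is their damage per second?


DPS = damage * attack_speed
= 200 * 1.6
= 320.0

320.0 DPS


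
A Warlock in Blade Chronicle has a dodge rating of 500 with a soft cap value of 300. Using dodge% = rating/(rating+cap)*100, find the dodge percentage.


dodge% = 500 / (500 + 300) * 100
= 500 / 800 * 100
= 0.625 * 100
= 62.50%

62.50%


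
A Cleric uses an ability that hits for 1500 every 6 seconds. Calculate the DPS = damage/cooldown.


DPS = damage / cooldown
= 1500 / 6
= 250.00

250.00 DPS


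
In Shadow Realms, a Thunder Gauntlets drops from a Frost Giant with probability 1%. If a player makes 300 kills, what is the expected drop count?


Expected drops = kills * (drop_rate / 100)
= 300 * (1 / 100)
= 300 * 0.01
= 3.0

3.0 drops


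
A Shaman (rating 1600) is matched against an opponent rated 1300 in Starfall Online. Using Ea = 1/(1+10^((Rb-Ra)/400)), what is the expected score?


Elo expected score: Ea = 1/(1 + 10^((Rb-Ra)/400))
Rb - Ra = 1300 - 1600 = -300
(Rb-Ra)/400 = -300/400 = -0.75
10^-0.75 = 0.177828
Ea = 1/(1 + 0.177828) = 1/1.177828 = 0.8490

0.8490


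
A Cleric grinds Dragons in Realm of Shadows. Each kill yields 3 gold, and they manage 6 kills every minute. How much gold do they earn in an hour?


Gold per minute = 3 * 6 = 18
Gold per hour = 18 * 60 = 1080

1080 gold/hour


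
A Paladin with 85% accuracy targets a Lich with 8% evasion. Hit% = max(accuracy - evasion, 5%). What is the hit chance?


accuracy - evasion = 85 - 8 = 77
Apply floor: max(77, 5) = 77
Hit chance = 77%

77%


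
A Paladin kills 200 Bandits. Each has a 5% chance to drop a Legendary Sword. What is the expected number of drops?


Expected drops = kills * (drop_rate / 100)
= 200 * (5 / 100)
= 200 * 0.05
= 10.0

10.0 drops


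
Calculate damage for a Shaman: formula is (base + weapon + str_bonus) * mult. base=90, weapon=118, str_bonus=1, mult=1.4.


Sum base + weapon + str = 90 + 118 + 1 = 209
Multiply by 1.4:
209 * 1.4 = 292.6

292.6 damage


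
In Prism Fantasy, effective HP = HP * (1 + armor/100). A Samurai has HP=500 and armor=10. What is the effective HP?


EHP = 500 * (1 + 10/100)
= 500 * (1 + 0.1)
= 500 * 1.1
= 550.0

550.0 EHP


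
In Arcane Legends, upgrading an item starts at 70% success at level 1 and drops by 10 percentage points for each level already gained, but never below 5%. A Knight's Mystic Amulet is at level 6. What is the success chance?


raw_rate = 70 - 10 * (6 - 1)
= 70 - 10 * 5
= 70 - 50
= 20
Apply floor: max(20, 5) = 20%

20%


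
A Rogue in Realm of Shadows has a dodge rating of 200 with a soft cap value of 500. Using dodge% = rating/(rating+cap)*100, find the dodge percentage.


dodge% = 200 / (200 + 500) * 100
= 200 / 700 * 100
= 0.285714 * 100
= 28.57%

28.57%


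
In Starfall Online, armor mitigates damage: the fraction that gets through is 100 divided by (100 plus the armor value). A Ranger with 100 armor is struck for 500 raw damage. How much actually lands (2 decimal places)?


actual = 500 * 100 / (100 + 100)
= 500 * 100 / 200
= 50000 / 200
= 250.00

250.00 damage


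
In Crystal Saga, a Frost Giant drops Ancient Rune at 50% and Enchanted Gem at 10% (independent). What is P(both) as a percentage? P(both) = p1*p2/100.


For independent events, P(both) = P(A) * P(B)
= 50% * 10%
= 500 / 100 %
= 5.0%

5.0%


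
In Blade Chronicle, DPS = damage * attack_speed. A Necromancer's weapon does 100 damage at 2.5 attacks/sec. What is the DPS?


DPS = damage * attack_speed
= 100 * 2.5
= 250.0

250.0 DPS


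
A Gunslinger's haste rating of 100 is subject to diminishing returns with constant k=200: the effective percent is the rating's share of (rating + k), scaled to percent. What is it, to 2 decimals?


effective% = rating / (rating + k) * 100
= 100 / (100 + 200) * 100
= 100 / 300 * 100
= 0.333333 * 100
= 33.33%

33.33%


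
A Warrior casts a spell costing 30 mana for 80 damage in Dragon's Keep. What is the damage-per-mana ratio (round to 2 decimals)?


Efficiency = damage / mana
= 80 / 30
= 2.67

2.67 dmg/mana


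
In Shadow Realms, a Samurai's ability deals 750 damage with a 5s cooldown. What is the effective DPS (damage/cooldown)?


DPS = damage / cooldown
= 750 / 5
= 150.00

150.00 DPS


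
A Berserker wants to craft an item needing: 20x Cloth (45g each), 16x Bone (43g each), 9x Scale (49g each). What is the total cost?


Cost breakdown:
  Cloth: 20 * 45 = 900
  Bone: 16 * 43 = 688
  Scale: 9 * 49 = 441
Total = 900 + 688 + 441 = 2029

2029 gold


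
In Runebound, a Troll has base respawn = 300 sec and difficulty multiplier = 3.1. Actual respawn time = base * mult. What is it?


Respawn time = base * multiplier
= 300 * 3.1
= 930.0 seconds

930.0 seconds


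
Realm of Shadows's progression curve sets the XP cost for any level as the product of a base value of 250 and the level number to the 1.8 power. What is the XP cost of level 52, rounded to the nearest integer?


XP = 250 * level^1.8
Substitute level = 52:
XP = 250 * 52^1.8
= 250 * 1226.8911
= 306723

306723 XP


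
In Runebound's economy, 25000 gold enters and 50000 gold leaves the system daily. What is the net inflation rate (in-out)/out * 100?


Net gold = 25000 - 50000 = -25000
Inflation rate = net / sunk * 100 = -25000 / 50000 * 100
= -0.5 * 100
= -50.00%

-50.00%


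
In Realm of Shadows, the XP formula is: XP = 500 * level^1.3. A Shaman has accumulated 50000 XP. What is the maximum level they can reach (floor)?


XP = 500 * level^1.3, so level = (XP / 500)^(1/1.3)
= (50000 / 500)^(1/1.3)
= 100.0^0.7692
= 34.5511
Floor: level = 34

level 34


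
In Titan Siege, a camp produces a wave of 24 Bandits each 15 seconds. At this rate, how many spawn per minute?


Spawns per minute = count * (60 / interval)
= 24 * (60 / 15)
= 24 * 4.0
= 96.0

96.0 per minute


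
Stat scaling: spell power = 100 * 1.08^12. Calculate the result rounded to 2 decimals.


value = base * growth^level
= 100 * 1.08^12
= 100 * 2.51817
= 251.82

251.82 spell power


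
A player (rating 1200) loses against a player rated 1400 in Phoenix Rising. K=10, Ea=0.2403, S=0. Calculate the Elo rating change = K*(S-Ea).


Elo update: delta = K * (S - Ea), where S = 0 (loses)
S - Ea = 0 - 0.2403 = -0.2403
Rating change = 10 * -0.2403
= -2.40

-2.40 rating points


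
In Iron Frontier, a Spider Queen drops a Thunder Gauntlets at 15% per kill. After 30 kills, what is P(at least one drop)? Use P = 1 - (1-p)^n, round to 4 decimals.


P(at least one) = 1 - P(none) = 1 - (1-p)^n
p = 15/100 = 0.15
1 - p = 0.85
(1 - p)^30 = 0.85^30 = 0.007631
P(at least one) = 1 - 0.007631 = 0.9924

0.9924


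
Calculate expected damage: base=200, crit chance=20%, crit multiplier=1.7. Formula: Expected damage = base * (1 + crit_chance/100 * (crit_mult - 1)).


E[dmg] = base * (1 + crit_chance * (crit_mult - 1))
cc as decimal = 20/100 = 0.2
cm - 1 = 1.7 - 1 = 0.7
Bonus factor = 0.2 * 0.7 = 0.14
Total multiplier = 1 + 0.14 = 1.14
Expected damage = 200 * 1.14 = 228.00

228.00 damage


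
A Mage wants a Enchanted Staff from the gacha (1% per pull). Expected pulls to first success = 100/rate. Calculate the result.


Expected pulls for a geometric distribution = 1/p = 100 / rate%
= 100 / 1
= 100.0

100.0 pulls


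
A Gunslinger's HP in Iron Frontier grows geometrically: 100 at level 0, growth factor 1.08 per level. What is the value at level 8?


value = base * growth^level
= 100 * 1.08^8
= 100 * 1.85093
= 185.09

185.09 HP


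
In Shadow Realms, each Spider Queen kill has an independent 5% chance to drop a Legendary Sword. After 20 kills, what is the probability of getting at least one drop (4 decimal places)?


P(at least one) = 1 - P(none) = 1 - (1-p)^n
p = 5/100 = 0.05
1 - p = 0.95
(1 - p)^20 = 0.95^20 = 0.358486
P(at least one) = 1 - 0.358486 = 0.6415

0.6415


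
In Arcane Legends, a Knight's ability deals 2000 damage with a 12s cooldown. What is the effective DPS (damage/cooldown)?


DPS = damage / cooldown
= 2000 / 12
= 166.67

166.67 DPS


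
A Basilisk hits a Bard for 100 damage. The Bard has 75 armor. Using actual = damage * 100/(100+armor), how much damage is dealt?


actual = 100 * 100 / (100 + 75)
= 100 * 100 / 175
= 10000 / 175
= 57.14

57.14 damage


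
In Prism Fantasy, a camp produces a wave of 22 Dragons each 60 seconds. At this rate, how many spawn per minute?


Spawns per minute = count * (60 / interval)
= 22 * (60 / 60)
= 22 * 1.0
= 22.0

22.0 per minute


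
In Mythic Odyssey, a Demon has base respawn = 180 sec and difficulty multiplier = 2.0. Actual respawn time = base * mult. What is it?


Respawn time = base * multiplier
= 180 * 2.0
= 360.0 seconds

360.0 seconds


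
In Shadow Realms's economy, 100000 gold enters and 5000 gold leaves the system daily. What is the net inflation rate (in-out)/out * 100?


Net gold = 100000 - 5000 = 95000
Inflation rate = net / sunk * 100 = 95000 / 5000 * 100
= 19.0 * 100
= 1900.00%

1900.00%


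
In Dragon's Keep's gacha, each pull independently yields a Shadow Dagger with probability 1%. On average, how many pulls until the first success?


Expected pulls for a geometric distribution = 1/p = 100 / rate%
= 100 / 1
= 100.0

100.0 pulls


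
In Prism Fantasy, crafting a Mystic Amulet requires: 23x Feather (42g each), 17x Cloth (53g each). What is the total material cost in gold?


Cost breakdown:
  Feather: 23 * 42 = 966
  Cloth: 17 * 53 = 901
Total = 966 + 901 = 1867

1867 gold


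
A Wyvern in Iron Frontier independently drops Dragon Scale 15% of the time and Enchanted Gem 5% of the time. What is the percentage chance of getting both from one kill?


For independent events, P(both) = P(A) * P(B)
= 15% * 5%
= 75 / 100 %
= 0.75%

0.75%


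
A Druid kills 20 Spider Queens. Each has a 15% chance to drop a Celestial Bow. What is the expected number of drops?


Expected drops = kills * (drop_rate / 100)
= 20 * (15 / 100)
= 20 * 0.15
= 3.0

3.0 drops


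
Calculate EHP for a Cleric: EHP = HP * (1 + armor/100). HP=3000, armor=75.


EHP = 3000 * (1 + 75/100)
= 3000 * (1 + 0.75)
= 3000 * 1.75
= 5250.0

5250.0 EHP


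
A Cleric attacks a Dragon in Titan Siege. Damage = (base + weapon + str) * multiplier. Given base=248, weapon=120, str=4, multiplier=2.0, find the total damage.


Sum base + weapon + str = 248 + 120 + 4 = 372
Multiply by 2.0:
372 * 2.0 = 744.0

744.0 damage


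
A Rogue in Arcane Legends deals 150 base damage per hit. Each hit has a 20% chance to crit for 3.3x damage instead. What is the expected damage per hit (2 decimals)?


E[dmg] = base * (1 + crit_chance * (crit_mult - 1))
cc as decimal = 20/100 = 0.2
cm - 1 = 3.3 - 1 = 2.3
Bonus factor = 0.2 * 2.3 = 0.46
Total multiplier = 1 + 0.46 = 1.46
Expected damage = 150 * 1.46 = 219.00

219.00 damage


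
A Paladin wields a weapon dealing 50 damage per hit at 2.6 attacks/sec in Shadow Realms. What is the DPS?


DPS = damage * attack_speed
= 50 * 2.6
= 130.0

130.0 DPS


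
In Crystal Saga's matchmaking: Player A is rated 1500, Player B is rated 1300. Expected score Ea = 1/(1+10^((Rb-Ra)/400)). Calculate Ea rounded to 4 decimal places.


Elo expected score: Ea = 1/(1 + 10^((Rb-Ra)/400))
Rb - Ra = 1300 - 1500 = -200
(Rb-Ra)/400 = -200/400 = -0.5
10^-0.5 = 0.316228
Ea = 1/(1 + 0.316228) = 1/1.316228 = 0.7597

0.7597


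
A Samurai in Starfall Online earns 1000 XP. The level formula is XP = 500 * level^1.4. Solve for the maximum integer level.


XP = 500 * level^1.4, so level = (XP / 500)^(1/1.4)
= (1000 / 500)^(1/1.4)
= 2.0^0.7143
= 1.6407
Floor: level = 1

level 1


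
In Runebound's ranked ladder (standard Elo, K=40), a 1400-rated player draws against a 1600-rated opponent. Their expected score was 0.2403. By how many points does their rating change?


Elo update: delta = K * (S - Ea), where S = 0.5 (draws)
S - Ea = 0.5 - 0.2403 = 0.2597
Rating change = 40 * 0.2597
= 10.39

10.39 rating points


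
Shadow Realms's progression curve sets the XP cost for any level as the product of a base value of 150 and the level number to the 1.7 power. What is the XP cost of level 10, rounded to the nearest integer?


XP = 150 * level^1.7
Substitute level = 10:
XP = 150 * 10^1.7
= 150 * 50.1187
= 7518

7518 XP


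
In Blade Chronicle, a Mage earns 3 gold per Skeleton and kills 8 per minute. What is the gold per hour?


Gold per minute = 3 * 8 = 24
Gold per hour = 24 * 60 = 1440

1440 gold/hour


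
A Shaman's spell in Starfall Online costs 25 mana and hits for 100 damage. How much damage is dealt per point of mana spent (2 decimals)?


Efficiency = damage / mana
= 100 / 25
= 4.00

4.00 dmg/mana


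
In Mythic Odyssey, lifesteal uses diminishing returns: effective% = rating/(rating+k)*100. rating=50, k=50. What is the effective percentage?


effective% = rating / (rating + k) * 100
= 50 / (50 + 50) * 100
= 50 / 100 * 100
= 0.5 * 100
= 50.00%

50.00%


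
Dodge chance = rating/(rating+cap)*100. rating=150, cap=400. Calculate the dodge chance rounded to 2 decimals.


dodge% = 150 / (150 + 400) * 100
= 150 / 550 * 100
= 0.272727 * 100
= 27.27%

27.27%


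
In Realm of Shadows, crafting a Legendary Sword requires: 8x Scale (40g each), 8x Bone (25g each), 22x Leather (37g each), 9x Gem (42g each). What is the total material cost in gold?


Cost breakdown:
  Scale: 8 * 40 = 320
  Bone: 8 * 25 = 200
  Leather: 22 * 37 = 814
  Gem: 9 * 42 = 378
Total = 320 + 200 + 814 + 378 = 1712

1712 gold


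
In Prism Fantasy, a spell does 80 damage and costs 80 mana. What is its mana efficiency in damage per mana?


Efficiency = damage / mana
= 80 / 80
= 1.00

1.00 dmg/mana


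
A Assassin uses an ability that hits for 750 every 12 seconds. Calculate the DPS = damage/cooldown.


DPS = damage / cooldown
= 750 / 12
= 62.50

62.50 DPS


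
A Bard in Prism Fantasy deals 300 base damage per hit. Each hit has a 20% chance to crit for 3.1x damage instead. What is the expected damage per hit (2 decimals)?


E[dmg] = base * (1 + crit_chance * (crit_mult - 1))
cc as decimal = 20/100 = 0.2
cm - 1 = 3.1 - 1 = 2.1
Bonus factor = 0.2 * 2.1 = 0.42
Total multiplier = 1 + 0.42 = 1.42
Expected damage = 300 * 1.42 = 426.00

426.00 damage


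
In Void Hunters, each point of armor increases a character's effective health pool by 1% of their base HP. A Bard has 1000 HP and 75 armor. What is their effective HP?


EHP = 1000 * (1 + 75/100)
= 1000 * (1 + 0.75)
= 1000 * 1.75
= 1750.0

1750.0 EHP


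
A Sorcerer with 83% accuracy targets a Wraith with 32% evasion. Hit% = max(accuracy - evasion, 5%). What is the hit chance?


accuracy - evasion = 83 - 32 = 51
Apply floor: max(51, 5) = 51
Hit chance = 51%

51%


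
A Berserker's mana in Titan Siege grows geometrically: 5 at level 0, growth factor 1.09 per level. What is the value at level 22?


value = base * growth^level
= 5 * 1.09^22
= 5 * 6.6586
= 33.29

33.29 mana


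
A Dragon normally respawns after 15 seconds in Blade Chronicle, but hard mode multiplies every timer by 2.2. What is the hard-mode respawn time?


Respawn time = base * multiplier
= 15 * 2.2
= 33.0 seconds

33.0 seconds


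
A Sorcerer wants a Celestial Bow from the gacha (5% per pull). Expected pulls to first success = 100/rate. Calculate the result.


Expected pulls for a geometric distribution = 1/p = 100 / rate%
= 100 / 5
= 20.0

20.0 pulls


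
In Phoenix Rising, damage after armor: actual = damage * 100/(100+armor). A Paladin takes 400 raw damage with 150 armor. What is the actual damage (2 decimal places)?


actual = 400 * 100 / (100 + 150)
= 400 * 100 / 250
= 40000 / 250
= 160.00

160.00 damage


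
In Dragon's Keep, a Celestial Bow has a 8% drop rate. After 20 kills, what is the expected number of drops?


Expected drops = kills * (drop_rate / 100)
= 20 * (8 / 100)
= 20 * 0.08
= 1.6

1.6 drops


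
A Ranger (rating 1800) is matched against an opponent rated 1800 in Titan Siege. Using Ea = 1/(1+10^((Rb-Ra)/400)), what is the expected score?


Elo expected score: Ea = 1/(1 + 10^((Rb-Ra)/400))
Rb - Ra = 1800 - 1800 = 0
(Rb-Ra)/400 = 0/400 = 0.0
10^0.0 = 1.0
Ea = 1/(1 + 1.0) = 1/2.0 = 0.5000

0.5000


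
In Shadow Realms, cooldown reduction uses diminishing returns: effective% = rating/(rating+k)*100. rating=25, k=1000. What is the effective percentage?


effective% = rating / (rating + k) * 100
= 25 / (25 + 1000) * 100
= 25 / 1025 * 100
= 0.02439 * 100
= 2.44%

2.44%


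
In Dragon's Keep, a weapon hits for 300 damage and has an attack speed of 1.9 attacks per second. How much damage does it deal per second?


DPS = damage * attack_speed
= 300 * 1.9
= 570.0

570.0 DPS


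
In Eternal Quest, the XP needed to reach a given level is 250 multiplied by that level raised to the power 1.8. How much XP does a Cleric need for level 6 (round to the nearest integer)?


XP = 250 * level^1.8
Substitute level = 6:
XP = 250 * 6^1.8
= 250 * 25.1578
= 6289

6289 XP


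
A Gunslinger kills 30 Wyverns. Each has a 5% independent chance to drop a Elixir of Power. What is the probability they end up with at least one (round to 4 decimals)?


P(at least one) = 1 - P(none) = 1 - (1-p)^n
p = 5/100 = 0.05
1 - p = 0.95
(1 - p)^30 = 0.95^30 = 0.214639
P(at least one) = 1 - 0.214639 = 0.7854

0.7854


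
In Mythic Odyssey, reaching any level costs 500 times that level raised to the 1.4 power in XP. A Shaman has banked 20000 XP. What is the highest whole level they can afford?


XP = 500 * level^1.4, so level = (XP / 500)^(1/1.4)
= (20000 / 500)^(1/1.4)
= 40.0^0.7143
= 13.9421
Floor: level = 13

level 13


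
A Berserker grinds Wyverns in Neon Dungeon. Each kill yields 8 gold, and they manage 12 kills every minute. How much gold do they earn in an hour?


Gold per minute = 8 * 12 = 96
Gold per hour = 96 * 60 = 5760

5760 gold/hour


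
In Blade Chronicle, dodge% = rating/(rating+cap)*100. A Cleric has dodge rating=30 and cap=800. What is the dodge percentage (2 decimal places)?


dodge% = 30 / (30 + 800) * 100
= 30 / 830 * 100
= 0.036145 * 100
= 3.61%

3.61%


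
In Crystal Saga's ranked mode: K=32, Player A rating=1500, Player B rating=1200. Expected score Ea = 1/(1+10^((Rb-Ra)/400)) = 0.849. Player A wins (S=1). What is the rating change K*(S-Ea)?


Elo update: delta = K * (S - Ea), where S = 1 (wins)
S - Ea = 1 - 0.849 = 0.151
Rating change = 32 * 0.151
= 4.83

4.83 rating points


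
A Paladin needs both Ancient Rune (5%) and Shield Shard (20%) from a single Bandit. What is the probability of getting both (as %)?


For independent events, P(both) = P(A) * P(B)
= 5% * 20%
= 100 / 100 %
= 1.0%

1.0%


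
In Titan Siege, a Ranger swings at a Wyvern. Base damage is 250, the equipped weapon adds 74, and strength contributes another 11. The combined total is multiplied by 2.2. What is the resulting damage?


Sum base + weapon + str = 250 + 74 + 11 = 335
Multiply by 2.2:
335 * 2.2 = 737.0

737.0 damage


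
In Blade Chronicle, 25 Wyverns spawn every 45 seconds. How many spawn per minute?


Spawns per minute = count * (60 / interval)
= 25 * (60 / 45)
= 25 * 1.3333
= 33.33

33.33 per minute


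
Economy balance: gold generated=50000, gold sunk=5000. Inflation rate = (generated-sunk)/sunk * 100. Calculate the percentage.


Net gold = 50000 - 5000 = 45000
Inflation rate = net / sunk * 100 = 45000 / 5000 * 100
= 9.0 * 100
= 900.00%

900.00%


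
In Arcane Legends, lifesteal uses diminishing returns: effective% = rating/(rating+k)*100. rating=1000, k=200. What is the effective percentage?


effective% = rating / (rating + k) * 100
= 1000 / (1000 + 200) * 100
= 1000 / 1200 * 100
= 0.833333 * 100
= 83.33%

83.33%


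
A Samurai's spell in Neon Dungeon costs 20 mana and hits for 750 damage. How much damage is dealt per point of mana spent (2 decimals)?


Efficiency = damage / mana
= 750 / 20
= 37.50

37.50 dmg/mana


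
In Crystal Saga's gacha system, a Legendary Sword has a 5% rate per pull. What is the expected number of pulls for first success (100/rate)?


Expected pulls for a geometric distribution = 1/p = 100 / rate%
= 100 / 5
= 20.0

20.0 pulls


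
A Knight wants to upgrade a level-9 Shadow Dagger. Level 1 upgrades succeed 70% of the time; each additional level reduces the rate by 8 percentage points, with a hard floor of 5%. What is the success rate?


raw_rate = 70 - 8 * (9 - 1)
= 70 - 8 * 8
= 70 - 64
= 6
Apply floor: max(6, 5) = 6%

6%


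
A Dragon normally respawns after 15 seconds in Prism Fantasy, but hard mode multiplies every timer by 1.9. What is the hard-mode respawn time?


Respawn time = base * multiplier
= 15 * 1.9
= 28.5 seconds

28.5 seconds


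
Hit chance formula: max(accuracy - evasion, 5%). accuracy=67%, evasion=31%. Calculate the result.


accuracy - evasion = 67 - 31 = 36
Apply floor: max(36, 5) = 36
Hit chance = 36%

36%


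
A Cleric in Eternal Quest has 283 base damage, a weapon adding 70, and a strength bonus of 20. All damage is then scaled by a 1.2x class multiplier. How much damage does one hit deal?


Sum base + weapon + str = 283 + 70 + 20 = 373
Multiply by 1.2:
373 * 1.2 = 447.6

447.6 damage


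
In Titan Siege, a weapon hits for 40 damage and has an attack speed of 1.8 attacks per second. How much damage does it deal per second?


DPS = damage * attack_speed
= 40 * 1.8
= 72.0

72.0 DPS


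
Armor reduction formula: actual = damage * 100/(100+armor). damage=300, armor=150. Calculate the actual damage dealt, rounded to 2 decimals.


actual = 300 * 100 / (100 + 150)
= 300 * 100 / 250
= 30000 / 250
= 120.00

120.00 damage


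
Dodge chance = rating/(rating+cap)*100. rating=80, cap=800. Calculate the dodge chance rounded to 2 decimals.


dodge% = 80 / (80 + 800) * 100
= 80 / 880 * 100
= 0.090909 * 100
= 9.09%

9.09%


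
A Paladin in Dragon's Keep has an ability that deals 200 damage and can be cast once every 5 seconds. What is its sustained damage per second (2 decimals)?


DPS = damage / cooldown
= 200 / 5
= 40.00

40.00 DPS


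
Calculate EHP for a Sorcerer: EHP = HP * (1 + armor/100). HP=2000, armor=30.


EHP = 2000 * (1 + 30/100)
= 2000 * (1 + 0.3)
= 2000 * 1.3
= 2600.0

2600.0 EHP


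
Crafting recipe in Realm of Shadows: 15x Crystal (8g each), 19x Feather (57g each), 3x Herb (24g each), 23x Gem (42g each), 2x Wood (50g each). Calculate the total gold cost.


Cost breakdown:
  Crystal: 15 * 8 = 120
  Feather: 19 * 57 = 1083
  Herb: 3 * 24 = 72
  Gem: 23 * 42 = 966
  Wood: 2 * 50 = 100
Total = 120 + 1083 + 72 + 966 + 100 = 2341

2341 gold


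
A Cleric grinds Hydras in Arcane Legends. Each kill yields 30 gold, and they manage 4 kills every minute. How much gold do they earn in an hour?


Gold per minute = 30 * 4 = 120
Gold per hour = 120 * 60 = 7200

7200 gold/hour


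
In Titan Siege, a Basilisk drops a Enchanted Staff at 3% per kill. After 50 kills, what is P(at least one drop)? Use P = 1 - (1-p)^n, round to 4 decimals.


P(at least one) = 1 - P(none) = 1 - (1-p)^n
p = 3/100 = 0.03
1 - p = 0.97
(1 - p)^50 = 0.97^50 = 0.218065
P(at least one) = 1 - 0.218065 = 0.7819

0.7819


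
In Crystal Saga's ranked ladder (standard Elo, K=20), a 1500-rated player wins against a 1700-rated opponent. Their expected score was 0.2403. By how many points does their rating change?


Elo update: delta = K * (S - Ea), where S = 1 (wins)
S - Ea = 1 - 0.2403 = 0.7597
Rating change = 20 * 0.7597
= 15.19

15.19 rating points


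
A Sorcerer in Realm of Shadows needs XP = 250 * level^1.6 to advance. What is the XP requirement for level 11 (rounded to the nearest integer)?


XP = 250 * level^1.6
Substitute level = 11:
XP = 250 * 11^1.6
= 250 * 46.3691
= 11592

11592 XP


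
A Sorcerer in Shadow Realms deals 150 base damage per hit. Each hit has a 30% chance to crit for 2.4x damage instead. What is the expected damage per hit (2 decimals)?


E[dmg] = base * (1 + crit_chance * (crit_mult - 1))
cc as decimal = 30/100 = 0.3
cm - 1 = 2.4 - 1 = 1.4
Bonus factor = 0.3 * 1.4 = 0.42
Total multiplier = 1 + 0.42 = 1.42
Expected damage = 150 * 1.42 = 213.00

213.00 damage


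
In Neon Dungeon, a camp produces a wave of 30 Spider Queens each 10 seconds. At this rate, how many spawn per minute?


Spawns per minute = count * (60 / interval)
= 30 * (60 / 10)
= 30 * 6.0
= 180.0

180.0 per minute


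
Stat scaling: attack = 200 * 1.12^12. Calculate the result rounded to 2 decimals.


value = base * growth^level
= 200 * 1.12^12
= 200 * 3.895976
= 779.20

779.20 attack


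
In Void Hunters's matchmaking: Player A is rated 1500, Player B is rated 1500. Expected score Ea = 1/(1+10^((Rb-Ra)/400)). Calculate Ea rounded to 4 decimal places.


Elo expected score: Ea = 1/(1 + 10^((Rb-Ra)/400))
Rb - Ra = 1500 - 1500 = 0
(Rb-Ra)/400 = 0/400 = 0.0
10^0.0 = 1.0
Ea = 1/(1 + 1.0) = 1/2.0 = 0.5000

0.5000


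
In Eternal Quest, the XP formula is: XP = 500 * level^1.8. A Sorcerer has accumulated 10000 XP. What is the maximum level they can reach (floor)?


XP = 500 * level^1.8, so level = (XP / 500)^(1/1.8)
= (10000 / 500)^(1/1.8)
= 20.0^0.5556
= 5.282
Floor: level = 5

level 5


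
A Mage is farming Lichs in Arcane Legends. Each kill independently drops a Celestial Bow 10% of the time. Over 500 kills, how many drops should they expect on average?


Expected drops = kills * (drop_rate / 100)
= 500 * (10 / 100)
= 500 * 0.1
= 50.0

50.0 drops


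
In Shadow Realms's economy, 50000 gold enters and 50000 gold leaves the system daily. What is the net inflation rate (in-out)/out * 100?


Net gold = 50000 - 50000 = 0
Inflation rate = net / sunk * 100 = 0 / 50000 * 100
= 0.0 * 100
= 0.00%

0.00%


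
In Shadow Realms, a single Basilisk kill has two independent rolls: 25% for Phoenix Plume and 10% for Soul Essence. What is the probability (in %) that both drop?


For independent events, P(both) = P(A) * P(B)
= 25% * 10%
= 250 / 100 %
= 2.5%

2.5%


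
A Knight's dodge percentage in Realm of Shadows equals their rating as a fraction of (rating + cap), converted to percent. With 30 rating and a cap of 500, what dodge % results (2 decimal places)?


dodge% = 30 / (30 + 500) * 100
= 30 / 530 * 100
= 0.056604 * 100
= 5.66%

5.66%


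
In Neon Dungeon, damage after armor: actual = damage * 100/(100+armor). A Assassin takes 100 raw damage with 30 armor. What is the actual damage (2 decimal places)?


actual = 100 * 100 / (100 + 30)
= 100 * 100 / 130
= 10000 / 130
= 76.92

76.92 damage


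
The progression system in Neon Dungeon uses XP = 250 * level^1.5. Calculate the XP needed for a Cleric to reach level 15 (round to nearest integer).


XP = 250 * level^1.5
Substitute level = 15:
XP = 250 * 15^1.5
= 250 * 58.0948
= 14524

14524 XP


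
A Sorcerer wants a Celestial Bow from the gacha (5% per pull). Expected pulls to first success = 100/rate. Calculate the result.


Expected pulls for a geometric distribution = 1/p = 100 / rate%
= 100 / 5
= 20.0

20.0 pulls


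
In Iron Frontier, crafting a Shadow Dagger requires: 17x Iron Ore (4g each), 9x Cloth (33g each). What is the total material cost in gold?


Cost breakdown:
  Iron Ore: 17 * 4 = 68
  Cloth: 9 * 33 = 297
Total = 68 + 297 = 365

365 gold


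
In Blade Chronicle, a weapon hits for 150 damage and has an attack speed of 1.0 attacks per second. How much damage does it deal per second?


DPS = damage * attack_speed
= 150 * 1.0
= 150.0

150.0 DPS


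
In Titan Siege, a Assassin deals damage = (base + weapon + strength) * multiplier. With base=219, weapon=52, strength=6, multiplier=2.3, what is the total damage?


Sum base + weapon + str = 219 + 52 + 6 = 277
Multiply by 2.3:
277 * 2.3 = 637.1

637.1 damage


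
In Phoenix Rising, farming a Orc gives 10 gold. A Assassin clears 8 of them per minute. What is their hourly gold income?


Gold per minute = 10 * 8 = 80
Gold per hour = 80 * 60 = 4800

4800 gold/hour


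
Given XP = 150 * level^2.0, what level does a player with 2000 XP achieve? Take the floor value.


XP = 150 * level^2.0, so level = (XP / 150)^(1/2.0)
= (2000 / 150)^(1/2.0)
= 13.3333^0.5
= 3.6515
Floor: level = 3

level 3


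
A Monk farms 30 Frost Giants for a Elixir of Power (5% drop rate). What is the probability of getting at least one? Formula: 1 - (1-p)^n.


P(at least one) = 1 - P(none) = 1 - (1-p)^n
p = 5/100 = 0.05
1 - p = 0.95
(1 - p)^30 = 0.95^30 = 0.214639
P(at least one) = 1 - 0.214639 = 0.7854

0.7854


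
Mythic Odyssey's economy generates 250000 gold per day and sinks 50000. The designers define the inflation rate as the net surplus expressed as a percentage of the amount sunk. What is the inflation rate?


Net gold = 250000 - 50000 = 200000
Inflation rate = net / sunk * 100 = 200000 / 50000 * 100
= 4.0 * 100
= 400.00%

400.00%


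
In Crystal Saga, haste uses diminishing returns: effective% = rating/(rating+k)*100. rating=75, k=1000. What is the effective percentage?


effective% = rating / (rating + k) * 100
= 75 / (75 + 1000) * 100
= 75 / 1075 * 100
= 0.069767 * 100
= 6.98%

6.98%


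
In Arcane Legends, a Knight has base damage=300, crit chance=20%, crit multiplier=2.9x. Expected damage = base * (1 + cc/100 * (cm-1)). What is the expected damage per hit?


E[dmg] = base * (1 + crit_chance * (crit_mult - 1))
cc as decimal = 20/100 = 0.2
cm - 1 = 2.9 - 1 = 1.9
Bonus factor = 0.2 * 1.9 = 0.38
Total multiplier = 1 + 0.38 = 1.38
Expected damage = 300 * 1.38 = 414.00

414.00 damage


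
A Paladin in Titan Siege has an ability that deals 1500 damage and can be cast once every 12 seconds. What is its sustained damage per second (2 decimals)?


DPS = damage / cooldown
= 1500 / 12
= 125.00

125.00 DPS


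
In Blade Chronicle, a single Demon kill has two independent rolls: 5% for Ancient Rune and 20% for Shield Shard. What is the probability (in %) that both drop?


For independent events, P(both) = P(A) * P(B)
= 5% * 20%
= 100 / 100 %
= 1.0%

1.0%


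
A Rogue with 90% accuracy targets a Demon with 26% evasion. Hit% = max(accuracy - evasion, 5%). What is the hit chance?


accuracy - evasion = 90 - 26 = 64
Apply floor: max(64, 5) = 64
Hit chance = 64%

64%


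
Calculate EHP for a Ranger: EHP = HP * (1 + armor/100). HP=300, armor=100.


EHP = 300 * (1 + 100/100)
= 300 * (1 + 1.0)
= 300 * 2.0
= 600.0

600.0 EHP


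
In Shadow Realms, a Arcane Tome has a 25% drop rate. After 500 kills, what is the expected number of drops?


Expected drops = kills * (drop_rate / 100)
= 500 * (25 / 100)
= 500 * 0.25
= 125.0

125.0 drops


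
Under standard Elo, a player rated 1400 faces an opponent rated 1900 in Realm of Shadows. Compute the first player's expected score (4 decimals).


Elo expected score: Ea = 1/(1 + 10^((Rb-Ra)/400))
Rb - Ra = 1900 - 1400 = 500
(Rb-Ra)/400 = 500/400 = 1.25
10^1.25 = 17.782794
Ea = 1/(1 + 17.782794) = 1/18.782794 = 0.0532

0.0532


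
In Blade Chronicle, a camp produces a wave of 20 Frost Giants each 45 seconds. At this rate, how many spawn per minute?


Spawns per minute = count * (60 / interval)
= 20 * (60 / 45)
= 20 * 1.3333
= 26.67

26.67 per minute


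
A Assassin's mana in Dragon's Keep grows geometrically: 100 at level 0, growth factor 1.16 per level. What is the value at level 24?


value = base * growth^level
= 100 * 1.16^24
= 100 * 35.236417
= 3523.64

3523.64 mana


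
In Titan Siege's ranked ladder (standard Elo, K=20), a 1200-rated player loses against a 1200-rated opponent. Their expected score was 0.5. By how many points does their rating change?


Elo update: delta = K * (S - Ea), where S = 0 (loses)
S - Ea = 0 - 0.5 = -0.5
Rating change = 20 * -0.5
= -10.00

-10.00 rating points


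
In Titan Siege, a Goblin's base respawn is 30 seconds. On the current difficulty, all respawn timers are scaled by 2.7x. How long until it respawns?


Respawn time = base * multiplier
= 30 * 2.7
= 81.0 seconds

81.0 seconds
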